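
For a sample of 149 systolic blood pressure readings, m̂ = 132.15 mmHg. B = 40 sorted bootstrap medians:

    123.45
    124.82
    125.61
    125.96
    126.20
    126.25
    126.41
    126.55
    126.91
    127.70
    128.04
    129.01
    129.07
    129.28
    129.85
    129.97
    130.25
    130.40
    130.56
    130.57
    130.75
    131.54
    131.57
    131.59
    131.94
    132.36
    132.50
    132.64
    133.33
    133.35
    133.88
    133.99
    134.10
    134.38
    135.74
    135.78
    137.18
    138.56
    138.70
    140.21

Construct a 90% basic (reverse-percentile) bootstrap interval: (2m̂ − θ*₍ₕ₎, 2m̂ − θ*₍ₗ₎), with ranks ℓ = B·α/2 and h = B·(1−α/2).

(125.74, 139.48)

Percentile endpoints at ranks 2 and 38: θ*₍2₎ = 124.82, θ*₍38₎ = 138.56.
Basic interval reflects these around m̂:
  lower = 2 × 132.15 − 138.56 = 125.74
  upper = 2 × 132.15 − 124.82 = 139.48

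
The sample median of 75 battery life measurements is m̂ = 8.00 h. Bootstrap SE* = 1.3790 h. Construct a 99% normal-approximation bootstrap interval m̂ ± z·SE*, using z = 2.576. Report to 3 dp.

Margin = 2.576 × 1.3790 = 3.5523
Interval: 8.00 ± 3.5523

(4.448, 11.552)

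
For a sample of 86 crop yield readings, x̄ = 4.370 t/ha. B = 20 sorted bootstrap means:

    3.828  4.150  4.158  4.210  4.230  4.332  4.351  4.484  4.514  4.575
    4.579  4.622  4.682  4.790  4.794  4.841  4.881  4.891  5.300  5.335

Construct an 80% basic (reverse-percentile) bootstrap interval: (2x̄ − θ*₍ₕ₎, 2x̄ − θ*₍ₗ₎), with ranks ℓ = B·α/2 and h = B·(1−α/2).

Percentile endpoints at ranks 2 and 18: θ*₍2₎ = 4.150, θ*₍18₎ = 4.891.
Basic interval reflects these around x̄:
  lower = 2 × 4.370 − 4.891 = 3.849
  upper = 2 × 4.370 − 4.150 = 4.590

(3.849, 4.590)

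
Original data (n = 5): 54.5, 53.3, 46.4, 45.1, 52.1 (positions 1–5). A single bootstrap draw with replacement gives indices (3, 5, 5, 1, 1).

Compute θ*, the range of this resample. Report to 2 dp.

θ* = 8.10

Resample values: 46.4, 52.1, 52.1, 54.5, 54.5.
Range = 54.5 − 46.4 = 8.10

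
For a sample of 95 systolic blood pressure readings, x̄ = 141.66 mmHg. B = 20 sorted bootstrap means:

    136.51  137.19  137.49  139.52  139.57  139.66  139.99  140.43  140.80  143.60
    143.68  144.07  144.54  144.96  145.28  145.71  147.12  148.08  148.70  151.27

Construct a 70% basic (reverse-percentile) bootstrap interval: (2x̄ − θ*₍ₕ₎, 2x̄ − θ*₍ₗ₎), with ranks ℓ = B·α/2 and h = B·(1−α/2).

(136.20, 145.83)

Percentile endpoints at ranks 3 and 17: θ*₍3₎ = 137.49, θ*₍17₎ = 147.12.
Basic interval reflects these around x̄:
  lower = 2 × 141.66 − 147.12 = 136.20
  upper = 2 × 141.66 − 137.49 = 145.83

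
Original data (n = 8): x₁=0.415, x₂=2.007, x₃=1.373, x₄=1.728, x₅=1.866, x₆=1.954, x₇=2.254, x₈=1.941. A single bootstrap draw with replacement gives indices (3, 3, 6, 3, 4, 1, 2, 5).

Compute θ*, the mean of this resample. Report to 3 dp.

θ* = 1.511

Resample values: 1.373, 1.373, 1.954, 1.373, 1.728, 0.415, 2.007, 1.866.
Mean = (1.373 + 1.373 + 1.954 + 1.373 + 1.728 + 0.415 + 2.007 + 1.866) / 8 = 12.0890 / 8 = 1.511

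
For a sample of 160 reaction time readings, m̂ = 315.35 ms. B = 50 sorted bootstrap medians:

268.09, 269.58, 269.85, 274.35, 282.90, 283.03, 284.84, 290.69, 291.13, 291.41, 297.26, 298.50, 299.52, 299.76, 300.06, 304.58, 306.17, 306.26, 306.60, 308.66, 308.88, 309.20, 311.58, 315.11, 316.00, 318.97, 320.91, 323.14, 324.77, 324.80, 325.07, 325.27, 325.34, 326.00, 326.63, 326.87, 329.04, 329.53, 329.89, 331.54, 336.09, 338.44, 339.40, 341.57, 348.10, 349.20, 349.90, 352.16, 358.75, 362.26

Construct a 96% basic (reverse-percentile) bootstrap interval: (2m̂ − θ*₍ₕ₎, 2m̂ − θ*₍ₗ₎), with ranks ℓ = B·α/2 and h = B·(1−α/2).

(271.95, 362.61)

Percentile endpoints at ranks 1 and 49: θ*₍1₎ = 268.09, θ*₍49₎ = 358.75.
Basic interval reflects these around m̂:
  lower = 2 × 315.35 − 358.75 = 271.95
  upper = 2 × 315.35 − 268.09 = 362.61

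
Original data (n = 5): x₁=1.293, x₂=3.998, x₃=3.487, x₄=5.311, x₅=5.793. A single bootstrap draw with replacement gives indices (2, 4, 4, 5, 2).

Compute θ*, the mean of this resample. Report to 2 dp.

Resample values: 3.998, 5.311, 5.311, 5.793, 3.998.
Mean = (3.998 + 5.311 + 5.311 + 5.793 + 3.998) / 5 = 24.4110 / 5 = 4.88

θ* = 4.88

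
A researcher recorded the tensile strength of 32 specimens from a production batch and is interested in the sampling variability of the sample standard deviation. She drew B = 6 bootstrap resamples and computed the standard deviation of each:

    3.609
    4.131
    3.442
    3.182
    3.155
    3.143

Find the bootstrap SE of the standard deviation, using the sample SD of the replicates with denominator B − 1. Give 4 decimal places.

SE* = 0.3852

Bootstrap SE is the standard deviation of the 6 replicate standard deviations.
Mean of replicates: (3.609 + 4.131 + 3.442 + 3.182 + 3.155 + 3.143) / 6 = 20.66200 / 6 = 3.44367
Sum of squared deviations: (+0.16533)² + (+0.68733)² + (−0.00167)² + (−0.26167)² + (−0.28867)² + (−0.30067)² = 0.74196
Variance = 0.74196 / 5 = 0.14839
SE* = √0.14839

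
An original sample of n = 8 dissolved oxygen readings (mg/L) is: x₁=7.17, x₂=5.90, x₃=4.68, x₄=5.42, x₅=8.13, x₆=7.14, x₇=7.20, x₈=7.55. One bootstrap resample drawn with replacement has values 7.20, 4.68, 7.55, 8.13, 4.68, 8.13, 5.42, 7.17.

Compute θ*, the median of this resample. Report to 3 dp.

Sorted: 4.68, 4.68, 5.42, 7.17, 7.20, 7.55, 8.13, 8.13
Median = average of the two middle values = 7.185

θ* = 7.185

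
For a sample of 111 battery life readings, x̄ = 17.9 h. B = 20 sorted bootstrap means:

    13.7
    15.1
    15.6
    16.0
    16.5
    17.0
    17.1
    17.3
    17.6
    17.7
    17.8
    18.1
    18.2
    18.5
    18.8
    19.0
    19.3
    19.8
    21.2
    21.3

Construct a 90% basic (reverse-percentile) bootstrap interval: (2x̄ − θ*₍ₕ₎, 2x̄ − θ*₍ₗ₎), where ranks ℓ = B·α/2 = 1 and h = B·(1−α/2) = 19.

(14.6, 22.1)

Percentile endpoints at ranks 1 and 19: θ*₍1₎ = 13.7, θ*₍19₎ = 21.2.
Basic interval reflects these around x̄:
  lower = 2 × 17.9 − 21.2 = 14.6
  upper = 2 × 17.9 − 13.7 = 22.1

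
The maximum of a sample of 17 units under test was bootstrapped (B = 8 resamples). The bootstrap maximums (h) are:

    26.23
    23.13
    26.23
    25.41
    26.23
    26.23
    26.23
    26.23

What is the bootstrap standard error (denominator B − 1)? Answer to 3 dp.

SE* = 1.093

Bootstrap SE is the standard deviation of the 8 replicate maximums.
Mean of replicates: (26.23 + 23.13 + 26.23 + 25.41 + 26.23 + 26.23 + 26.23 + 26.23) / 8 = 205.9200 / 8 = 25.7400
Sum of squared deviations: (+0.4900)² + (−2.6100)² + (+0.4900)² + (−0.3300)² + (+0.4900)² + (+0.4900)² + (+0.4900)² + (+0.4900)² = 8.3616
Variance = 8.3616 / 7 = 1.1945
SE* = √1.1945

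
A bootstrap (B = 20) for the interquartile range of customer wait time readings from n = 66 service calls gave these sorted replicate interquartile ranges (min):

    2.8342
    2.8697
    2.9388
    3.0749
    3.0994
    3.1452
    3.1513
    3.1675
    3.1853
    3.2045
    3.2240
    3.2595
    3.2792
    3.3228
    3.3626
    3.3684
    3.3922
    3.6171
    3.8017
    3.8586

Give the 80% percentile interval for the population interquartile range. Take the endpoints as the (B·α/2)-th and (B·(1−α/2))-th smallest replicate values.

(2.8697, 3.6171)

α = 0.20; lower rank = 20 × 0.100 = 2; upper rank = 20 × 0.900 = 18.
The 2nd smallest replicate is 2.8697; the 18th is 3.6171.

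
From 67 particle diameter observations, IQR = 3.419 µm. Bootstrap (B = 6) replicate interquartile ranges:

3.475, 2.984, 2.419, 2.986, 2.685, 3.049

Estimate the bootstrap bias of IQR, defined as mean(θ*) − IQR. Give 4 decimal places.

bias = −0.4860

mean(θ*) = (3.475 + 2.984 + 2.419 + 2.986 + 2.685 + 3.049) / 6 = 2.93300
bias = 2.93300 − 3.419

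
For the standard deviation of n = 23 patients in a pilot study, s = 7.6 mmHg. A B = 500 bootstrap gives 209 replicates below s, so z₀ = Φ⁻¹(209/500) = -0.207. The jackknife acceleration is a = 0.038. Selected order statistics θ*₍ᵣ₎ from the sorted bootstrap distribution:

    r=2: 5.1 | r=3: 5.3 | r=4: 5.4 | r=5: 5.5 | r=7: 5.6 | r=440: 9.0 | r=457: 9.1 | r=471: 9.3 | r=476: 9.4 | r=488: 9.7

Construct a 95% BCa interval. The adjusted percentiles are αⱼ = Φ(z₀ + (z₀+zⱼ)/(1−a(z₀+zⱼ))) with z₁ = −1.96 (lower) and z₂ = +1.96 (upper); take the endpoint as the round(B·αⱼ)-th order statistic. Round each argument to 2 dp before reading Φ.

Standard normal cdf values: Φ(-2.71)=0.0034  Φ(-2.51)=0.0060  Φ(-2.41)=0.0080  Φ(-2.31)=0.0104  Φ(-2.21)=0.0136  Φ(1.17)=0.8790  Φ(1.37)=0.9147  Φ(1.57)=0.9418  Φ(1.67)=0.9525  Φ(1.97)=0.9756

(5.6, 9.4)

Lower: z₀ + z₁ = -0.207 + (-1.960) = -2.167; 1 − a(z₀+z₁) = 1 − (0.038)(-2.167) = 1.0823; argument = -0.207 + (-2.167)/1.0823 = -2.2091 → -2.21.
α₁ = Φ(-2.21) = 0.0136; rank = round(500 × 0.0136) = 7; θ*₍7₎ = 5.6.
Upper: z₀ + z₂ = 1.753; 1 − a(z₀+z₂) = 0.9334; argument = 1.6711 → 1.67; α₂ = 0.9525; rank = 476; θ*₍476₎ = 9.4.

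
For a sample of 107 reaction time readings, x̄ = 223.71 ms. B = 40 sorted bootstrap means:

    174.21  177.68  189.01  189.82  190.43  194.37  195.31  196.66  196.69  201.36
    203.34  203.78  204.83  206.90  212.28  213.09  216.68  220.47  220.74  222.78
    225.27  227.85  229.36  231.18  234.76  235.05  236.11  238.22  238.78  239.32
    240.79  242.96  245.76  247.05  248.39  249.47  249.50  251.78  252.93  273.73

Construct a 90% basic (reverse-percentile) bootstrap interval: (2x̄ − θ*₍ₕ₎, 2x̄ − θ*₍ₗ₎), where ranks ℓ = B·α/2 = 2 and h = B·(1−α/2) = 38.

(195.64, 269.74)

Percentile endpoints at ranks 2 and 38: θ*₍2₎ = 177.68, θ*₍38₎ = 251.78.
Basic interval reflects these around x̄:
  lower = 2 × 223.71 − 251.78 = 195.64
  upper = 2 × 223.71 − 177.68 = 269.74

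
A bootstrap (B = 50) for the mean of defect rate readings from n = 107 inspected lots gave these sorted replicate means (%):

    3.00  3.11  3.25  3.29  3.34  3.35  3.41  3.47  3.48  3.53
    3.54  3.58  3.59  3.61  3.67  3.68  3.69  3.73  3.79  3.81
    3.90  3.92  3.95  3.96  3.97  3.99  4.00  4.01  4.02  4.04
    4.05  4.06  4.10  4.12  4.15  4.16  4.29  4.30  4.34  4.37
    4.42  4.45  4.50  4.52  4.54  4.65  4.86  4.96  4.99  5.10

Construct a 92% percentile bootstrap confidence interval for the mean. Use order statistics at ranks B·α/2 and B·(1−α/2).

(3.11, 4.96)

α = 0.08; lower rank = 50 × 0.040 = 2; upper rank = 50 × 0.960 = 48.
The 2nd smallest replicate is 3.11; the 48th is 4.96.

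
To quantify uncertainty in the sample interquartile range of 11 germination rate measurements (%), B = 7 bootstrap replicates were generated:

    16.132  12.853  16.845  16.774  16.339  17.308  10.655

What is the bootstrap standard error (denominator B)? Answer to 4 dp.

Bootstrap SE is the standard deviation of the 7 replicate interquartile ranges.
Mean of replicates: (16.132 + 12.853 + 16.845 + 16.774 + 16.339 + 17.308 + 10.655) / 7 = 106.90600 / 7 = 15.27229
Sum of squared deviations: (+0.85971)² + (−2.41929)² + (+1.57271)² + (+1.50171)² + (+1.06671)² + (+2.03571)² + (−4.61729)² = 37.92197
Variance = 37.92197 / 7 = 5.41742
SE* = √5.41742

SE* = 2.3275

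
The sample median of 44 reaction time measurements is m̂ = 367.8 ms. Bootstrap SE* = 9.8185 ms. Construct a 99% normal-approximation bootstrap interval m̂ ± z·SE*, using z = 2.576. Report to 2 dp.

(342.51, 393.09)

Margin = 2.576 × 9.8185 = 25.292
Interval: 367.8 ± 25.292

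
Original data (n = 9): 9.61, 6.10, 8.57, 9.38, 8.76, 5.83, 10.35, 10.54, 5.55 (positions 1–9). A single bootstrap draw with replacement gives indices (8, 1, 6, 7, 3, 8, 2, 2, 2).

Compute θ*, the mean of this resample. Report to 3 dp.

θ* = 8.193

Resample values: 10.54, 9.61, 5.83, 10.35, 8.57, 10.54, 6.10, 6.10, 6.10.
Mean = (10.54 + 9.61 + 5.83 + 10.35 + 8.57 + 10.54 + 6.10 + 6.10 + 6.10) / 9 = 73.740 / 9 = 8.193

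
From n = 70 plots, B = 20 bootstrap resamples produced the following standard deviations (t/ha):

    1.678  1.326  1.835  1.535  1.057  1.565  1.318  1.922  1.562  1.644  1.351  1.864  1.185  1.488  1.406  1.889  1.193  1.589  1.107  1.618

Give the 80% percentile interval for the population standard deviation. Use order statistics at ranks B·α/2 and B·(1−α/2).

(1.107, 1.864)

Sorted replicates: 1.057, 1.107, 1.185, 1.193, 1.318, 1.326, 1.351, 1.406, 1.488, 1.535, 1.562, 1.565, 1.589, 1.618, 1.644, 1.678, 1.835, 1.864, 1.889, 1.922
α = 0.20; lower rank = 20 × 0.100 = 2; upper rank = 20 × 0.900 = 18.
The 2nd smallest replicate is 1.107; the 18th is 1.864.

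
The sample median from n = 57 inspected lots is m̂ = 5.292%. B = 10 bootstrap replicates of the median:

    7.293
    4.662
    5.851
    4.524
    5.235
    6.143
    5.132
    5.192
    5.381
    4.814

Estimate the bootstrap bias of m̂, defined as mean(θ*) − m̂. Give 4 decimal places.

bias = +0.1307

mean(θ*) = (7.293 + 4.662 + 5.851 + 4.524 + 5.235 + 6.143 + 5.132 + 5.192 + 5.381 + 4.814) / 10 = 5.42270
bias = 5.42270 − 5.292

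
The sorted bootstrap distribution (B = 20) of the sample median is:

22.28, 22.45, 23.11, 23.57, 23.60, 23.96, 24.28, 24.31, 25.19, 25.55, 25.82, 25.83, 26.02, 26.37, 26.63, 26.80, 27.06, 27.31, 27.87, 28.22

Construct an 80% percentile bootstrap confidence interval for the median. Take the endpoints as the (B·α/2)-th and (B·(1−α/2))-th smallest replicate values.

(22.45, 27.31)

α = 0.20; lower rank = 20 × 0.100 = 2; upper rank = 20 × 0.900 = 18.
The 2nd smallest replicate is 22.45; the 18th is 27.31.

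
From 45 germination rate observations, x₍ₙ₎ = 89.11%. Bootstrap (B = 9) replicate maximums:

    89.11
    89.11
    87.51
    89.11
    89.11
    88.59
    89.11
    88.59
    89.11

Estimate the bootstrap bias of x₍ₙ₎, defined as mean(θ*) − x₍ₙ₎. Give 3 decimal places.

bias = −0.293

mean(θ*) = (89.11 + 89.11 + 87.51 + 89.11 + 89.11 + 88.59 + 89.11 + 88.59 + 89.11) / 9 = 88.8167
bias = 88.8167 − 89.11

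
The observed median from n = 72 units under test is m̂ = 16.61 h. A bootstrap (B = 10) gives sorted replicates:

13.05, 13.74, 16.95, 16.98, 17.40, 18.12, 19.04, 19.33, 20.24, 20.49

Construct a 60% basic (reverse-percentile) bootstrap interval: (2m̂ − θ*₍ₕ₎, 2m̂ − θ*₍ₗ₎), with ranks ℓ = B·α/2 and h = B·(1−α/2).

Percentile endpoints at ranks 2 and 8: θ*₍2₎ = 13.74, θ*₍8₎ = 19.33.
Basic interval reflects these around m̂:
  lower = 2 × 16.61 − 19.33 = 13.89
  upper = 2 × 16.61 − 13.74 = 19.48

(13.89, 19.48)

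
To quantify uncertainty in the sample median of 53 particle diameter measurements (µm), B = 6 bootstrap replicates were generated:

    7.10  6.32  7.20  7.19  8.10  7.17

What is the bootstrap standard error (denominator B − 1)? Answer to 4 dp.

Bootstrap SE is the standard deviation of the 6 replicate medians.
Mean of replicates: (7.10 + 6.32 + 7.20 + 7.19 + 8.10 + 7.17) / 6 = 43.08000 / 6 = 7.18000
Sum of squared deviations: (−0.08000)² + (−0.86000)² + (+0.02000)² + (+0.01000)² + (+0.92000)² + (−0.01000)² = 1.59300
Variance = 1.59300 / 5 = 0.31860
SE* = √0.31860

SE* = 0.5644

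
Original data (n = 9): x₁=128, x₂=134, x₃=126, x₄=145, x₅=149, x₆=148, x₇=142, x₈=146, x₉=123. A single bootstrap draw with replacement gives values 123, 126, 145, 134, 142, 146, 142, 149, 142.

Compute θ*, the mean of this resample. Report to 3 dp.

θ* = 138.778

Mean = (123 + 126 + 145 + 134 + 142 + 146 + 142 + 149 + 142) / 9 = 1249.0 / 9 = 138.778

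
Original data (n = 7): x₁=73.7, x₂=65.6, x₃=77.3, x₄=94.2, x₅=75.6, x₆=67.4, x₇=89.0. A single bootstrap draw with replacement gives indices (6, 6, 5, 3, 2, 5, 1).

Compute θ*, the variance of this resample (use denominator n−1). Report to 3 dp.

θ* = 23.317

Resample values: 67.4, 67.4, 75.6, 77.3, 65.6, 75.6, 73.7.
Mean = 71.8000; sum of squared deviations = 139.9000
s² = 139.9000 / 6 = 23.3167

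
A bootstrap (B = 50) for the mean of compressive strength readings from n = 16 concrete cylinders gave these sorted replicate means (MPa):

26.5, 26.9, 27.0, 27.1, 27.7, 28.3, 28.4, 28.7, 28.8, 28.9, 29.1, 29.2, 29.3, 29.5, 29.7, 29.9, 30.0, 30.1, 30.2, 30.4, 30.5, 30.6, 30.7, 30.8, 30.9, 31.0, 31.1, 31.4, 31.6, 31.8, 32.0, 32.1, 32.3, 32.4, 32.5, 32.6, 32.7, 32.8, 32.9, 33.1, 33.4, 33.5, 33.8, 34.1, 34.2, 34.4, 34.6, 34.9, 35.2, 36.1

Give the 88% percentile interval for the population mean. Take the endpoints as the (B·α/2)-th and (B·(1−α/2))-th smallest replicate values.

α = 0.12; lower rank = 50 × 0.060 = 3; upper rank = 50 × 0.940 = 47.
The 3rd smallest replicate is 27.0; the 47th is 34.6.

(27.0, 34.6)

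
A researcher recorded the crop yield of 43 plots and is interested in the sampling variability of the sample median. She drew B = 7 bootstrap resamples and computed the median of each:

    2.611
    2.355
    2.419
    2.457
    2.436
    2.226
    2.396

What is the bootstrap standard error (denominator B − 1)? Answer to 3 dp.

Bootstrap SE is the standard deviation of the 7 replicate medians.
Mean of replicates: (2.611 + 2.355 + 2.419 + 2.457 + 2.436 + 2.226 + 2.396) / 7 = 16.9000 / 7 = 2.4143
Sum of squared deviations: (+0.1967)² + (−0.0593)² + (+0.0047)² + (+0.0427)² + (+0.0217)² + (−0.1883)² + (−0.0183)² = 0.0803
Variance = 0.0803 / 6 = 0.0134
SE* = √0.0134

SE* = 0.116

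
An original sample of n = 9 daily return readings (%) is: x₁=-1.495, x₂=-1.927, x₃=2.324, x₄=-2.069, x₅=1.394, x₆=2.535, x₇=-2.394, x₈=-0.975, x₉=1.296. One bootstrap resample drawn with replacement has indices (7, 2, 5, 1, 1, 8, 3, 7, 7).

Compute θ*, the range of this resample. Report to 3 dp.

θ* = 4.718

Resample values: -2.394, -1.927, 1.394, -1.495, -1.495, -0.975, 2.324, -2.394, -2.394.
Range = 2.324 − -2.394 = 4.718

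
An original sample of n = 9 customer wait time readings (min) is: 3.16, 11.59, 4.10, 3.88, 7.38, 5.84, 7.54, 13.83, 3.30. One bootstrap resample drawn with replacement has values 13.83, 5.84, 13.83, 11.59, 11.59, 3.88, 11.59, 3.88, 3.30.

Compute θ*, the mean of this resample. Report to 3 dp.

θ* = 8.814

Mean = (13.83 + 5.84 + 13.83 + 11.59 + 11.59 + 3.88 + 11.59 + 3.88 + 3.30) / 9 = 79.330 / 9 = 8.814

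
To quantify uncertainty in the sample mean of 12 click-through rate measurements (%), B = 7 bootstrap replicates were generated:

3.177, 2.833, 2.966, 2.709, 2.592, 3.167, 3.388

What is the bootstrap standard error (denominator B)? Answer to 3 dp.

SE* = 0.263

Bootstrap SE is the standard deviation of the 7 replicate means.
Mean of replicates: (3.177 + 2.833 + 2.966 + 2.709 + 2.592 + 3.167 + 3.388) / 7 = 20.8320 / 7 = 2.9760
Sum of squared deviations: (+0.2010)² + (−0.1430)² + (−0.0100)² + (−0.2670)² + (−0.3840)² + (+0.1910)² + (+0.4120)² = 0.4859
Variance = 0.4859 / 7 = 0.0694
SE* = √0.0694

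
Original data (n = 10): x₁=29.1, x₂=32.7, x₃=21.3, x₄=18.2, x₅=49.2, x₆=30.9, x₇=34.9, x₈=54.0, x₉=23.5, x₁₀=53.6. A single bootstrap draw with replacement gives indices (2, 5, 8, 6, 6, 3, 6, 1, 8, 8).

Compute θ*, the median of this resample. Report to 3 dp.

Resample values: 32.7, 49.2, 54.0, 30.9, 30.9, 21.3, 30.9, 29.1, 54.0, 54.0.
Sorted: 21.3, 29.1, 30.9, 30.9, 30.9, 32.7, 49.2, 54.0, 54.0, 54.0
Median = average of the two middle values = 31.800

θ* = 31.800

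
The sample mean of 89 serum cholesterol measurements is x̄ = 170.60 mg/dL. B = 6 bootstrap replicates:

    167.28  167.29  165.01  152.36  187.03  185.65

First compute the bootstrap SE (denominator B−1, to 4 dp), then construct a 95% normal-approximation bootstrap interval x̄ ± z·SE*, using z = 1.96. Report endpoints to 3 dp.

(144.565, 196.635)

Mean of replicates = 170.7700; sum of squared deviations = 882.1982; SE* = √(882.1982/5) = 13.2831
Margin = 1.96 × 13.2831 = 26.0349
Interval: 170.60 ± 26.0349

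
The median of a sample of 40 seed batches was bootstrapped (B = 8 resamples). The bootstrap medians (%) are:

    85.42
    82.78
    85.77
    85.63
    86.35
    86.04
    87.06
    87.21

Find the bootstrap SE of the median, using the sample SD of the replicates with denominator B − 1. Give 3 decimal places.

Bootstrap SE is the standard deviation of the 8 replicate medians.
Mean of replicates: (85.42 + 82.78 + 85.77 + 85.63 + 86.35 + 86.04 + 87.06 + 87.21) / 8 = 686.2600 / 8 = 85.7825
Sum of squared deviations: (−0.3625)² + (−3.0025)² + (−0.0125)² + (−0.1525)² + (+0.5675)² + (+0.2575)² + (+1.2775)² + (+1.4275)² = 13.2279
Variance = 13.2279 / 7 = 1.8897
SE* = √1.8897

SE* = 1.375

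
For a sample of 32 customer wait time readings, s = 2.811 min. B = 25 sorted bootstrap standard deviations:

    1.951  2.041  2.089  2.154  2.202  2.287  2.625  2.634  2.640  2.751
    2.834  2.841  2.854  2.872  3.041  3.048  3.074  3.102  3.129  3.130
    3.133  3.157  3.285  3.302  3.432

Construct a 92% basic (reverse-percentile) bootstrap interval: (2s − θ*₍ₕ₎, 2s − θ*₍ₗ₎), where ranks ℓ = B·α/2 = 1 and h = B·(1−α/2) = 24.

Percentile endpoints at ranks 1 and 24: θ*₍1₎ = 1.951, θ*₍24₎ = 3.302.
Basic interval reflects these around s:
  lower = 2 × 2.811 − 3.302 = 2.320
  upper = 2 × 2.811 − 1.951 = 3.671

(2.320, 3.671)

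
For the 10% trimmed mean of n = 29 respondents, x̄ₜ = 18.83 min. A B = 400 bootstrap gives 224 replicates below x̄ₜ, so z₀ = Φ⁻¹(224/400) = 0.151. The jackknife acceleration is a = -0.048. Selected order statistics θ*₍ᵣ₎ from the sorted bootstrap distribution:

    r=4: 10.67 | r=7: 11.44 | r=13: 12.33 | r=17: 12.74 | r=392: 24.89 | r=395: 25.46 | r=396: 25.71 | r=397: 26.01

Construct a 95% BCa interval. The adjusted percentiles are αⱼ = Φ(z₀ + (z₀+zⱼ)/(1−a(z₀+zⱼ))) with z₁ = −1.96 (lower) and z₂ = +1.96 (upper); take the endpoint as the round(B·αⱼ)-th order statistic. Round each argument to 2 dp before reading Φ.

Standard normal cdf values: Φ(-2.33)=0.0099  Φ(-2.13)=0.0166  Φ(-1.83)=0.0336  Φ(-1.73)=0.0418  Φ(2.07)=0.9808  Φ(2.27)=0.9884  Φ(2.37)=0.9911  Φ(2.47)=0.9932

(12.33, 24.89)

Lower: z₀ + z₁ = 0.151 + (-1.960) = -1.809; 1 − a(z₀+z₁) = 1 − (-0.048)(-1.809) = 0.9132; argument = 0.151 + (-1.809)/0.9132 = -1.8300 → -1.83.
α₁ = Φ(-1.83) = 0.0336; rank = round(400 × 0.0336) = 13; θ*₍13₎ = 12.33.
Upper: z₀ + z₂ = 2.111; 1 − a(z₀+z₂) = 1.1013; argument = 2.0678 → 2.07; α₂ = 0.9808; rank = 392; θ*₍392₎ = 24.89.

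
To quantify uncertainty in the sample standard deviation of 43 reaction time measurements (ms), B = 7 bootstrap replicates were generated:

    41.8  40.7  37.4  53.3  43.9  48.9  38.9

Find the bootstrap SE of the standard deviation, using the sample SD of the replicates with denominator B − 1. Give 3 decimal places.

SE* = 5.693

Bootstrap SE is the standard deviation of the 7 replicate standard deviations.
Mean of replicates: (41.8 + 40.7 + 37.4 + 53.3 + 43.9 + 48.9 + 38.9) / 7 = 304.9000 / 7 = 43.5571
Sum of squared deviations: (−1.7571)² + (−2.8571)² + (−6.1571)² + (+9.7429)² + (+0.3429)² + (+5.3429)² + (−4.6571)² = 194.4371
Variance = 194.4371 / 6 = 32.4062
SE* = √32.4062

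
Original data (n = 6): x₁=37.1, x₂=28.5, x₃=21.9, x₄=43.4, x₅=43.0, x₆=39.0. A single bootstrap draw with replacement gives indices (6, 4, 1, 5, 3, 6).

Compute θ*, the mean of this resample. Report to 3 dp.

Resample values: 39.0, 43.4, 37.1, 43.0, 21.9, 39.0.
Mean = (39.0 + 43.4 + 37.1 + 43.0 + 21.9 + 39.0) / 6 = 223.40 / 6 = 37.233

θ* = 37.233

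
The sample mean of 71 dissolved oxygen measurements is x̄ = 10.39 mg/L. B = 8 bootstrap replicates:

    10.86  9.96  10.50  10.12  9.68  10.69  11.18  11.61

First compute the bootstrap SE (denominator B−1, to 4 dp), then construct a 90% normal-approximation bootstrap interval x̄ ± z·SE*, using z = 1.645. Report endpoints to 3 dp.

Mean of replicates = 10.5750; sum of squared deviations = 2.9236; SE* = √(2.9236/7) = 0.6463
Margin = 1.645 × 0.6463 = 1.0632
Interval: 10.39 ± 1.0632

(9.327, 11.453)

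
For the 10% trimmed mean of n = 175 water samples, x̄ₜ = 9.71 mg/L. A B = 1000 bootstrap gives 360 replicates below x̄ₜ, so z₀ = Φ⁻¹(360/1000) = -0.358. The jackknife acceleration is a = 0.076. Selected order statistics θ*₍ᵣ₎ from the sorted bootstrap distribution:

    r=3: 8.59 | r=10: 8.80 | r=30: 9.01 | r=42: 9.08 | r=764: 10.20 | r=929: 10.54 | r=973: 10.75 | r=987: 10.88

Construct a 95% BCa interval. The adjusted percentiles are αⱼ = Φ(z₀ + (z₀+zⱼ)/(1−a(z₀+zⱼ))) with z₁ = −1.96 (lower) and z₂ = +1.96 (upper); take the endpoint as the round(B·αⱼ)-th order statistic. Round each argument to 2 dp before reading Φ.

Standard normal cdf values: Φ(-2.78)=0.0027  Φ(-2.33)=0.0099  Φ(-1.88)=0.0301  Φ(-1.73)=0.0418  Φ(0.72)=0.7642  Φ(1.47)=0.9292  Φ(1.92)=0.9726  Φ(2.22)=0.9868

Lower: z₀ + z₁ = -0.358 + (-1.960) = -2.318; 1 − a(z₀+z₁) = 1 − (0.076)(-2.318) = 1.1762; argument = -0.358 + (-2.318)/1.1762 = -2.3288 → -2.33.
α₁ = Φ(-2.33) = 0.0099; rank = round(1000 × 0.0099) = 10; θ*₍10₎ = 8.80.
Upper: z₀ + z₂ = 1.602; 1 − a(z₀+z₂) = 0.8782; argument = 1.4661 → 1.47; α₂ = 0.9292; rank = 929; θ*₍929₎ = 10.54.

(8.80, 10.54)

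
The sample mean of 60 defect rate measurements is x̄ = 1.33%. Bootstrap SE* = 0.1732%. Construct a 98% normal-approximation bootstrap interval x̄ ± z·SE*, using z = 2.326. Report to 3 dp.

(0.927, 1.733)

Margin = 2.326 × 0.1732 = 0.4029
Interval: 1.33 ± 0.4029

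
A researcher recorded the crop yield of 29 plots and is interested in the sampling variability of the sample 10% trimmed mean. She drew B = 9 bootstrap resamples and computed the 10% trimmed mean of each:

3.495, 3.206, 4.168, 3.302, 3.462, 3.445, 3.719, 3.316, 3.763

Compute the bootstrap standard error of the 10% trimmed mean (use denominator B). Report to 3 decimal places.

Bootstrap SE is the standard deviation of the 9 replicate 10% trimmed means.
Mean of replicates: (3.495 + 3.206 + 4.168 + 3.302 + 3.462 + 3.445 + 3.719 + 3.316 + 3.763) / 9 = 31.8760 / 9 = 3.5418
Sum of squared deviations: (−0.0468)² + (−0.3358)² + (+0.6262)² + (−0.2398)² + (−0.0798)² + (−0.0968)² + (+0.1772)² + (−0.2258)² + (+0.2212)² = 0.7116
Variance = 0.7116 / 9 = 0.0791
SE* = √0.0791

SE* = 0.281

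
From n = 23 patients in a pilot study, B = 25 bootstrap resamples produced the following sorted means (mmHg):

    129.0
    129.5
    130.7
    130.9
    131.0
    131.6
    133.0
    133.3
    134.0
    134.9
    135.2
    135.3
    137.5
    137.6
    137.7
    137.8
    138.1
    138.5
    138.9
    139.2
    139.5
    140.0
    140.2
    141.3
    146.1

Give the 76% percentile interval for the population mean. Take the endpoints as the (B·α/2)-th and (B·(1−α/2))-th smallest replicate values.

α = 0.24; lower rank = 25 × 0.120 = 3; upper rank = 25 × 0.880 = 22.
The 3rd smallest replicate is 130.7; the 22nd is 140.0.

(130.7, 140.0)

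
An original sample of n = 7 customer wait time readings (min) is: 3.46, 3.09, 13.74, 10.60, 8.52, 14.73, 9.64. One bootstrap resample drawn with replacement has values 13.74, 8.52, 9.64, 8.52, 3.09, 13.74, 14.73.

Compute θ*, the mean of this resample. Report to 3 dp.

θ* = 10.283

Mean = (13.74 + 8.52 + 9.64 + 8.52 + 3.09 + 13.74 + 14.73) / 7 = 71.980 / 7 = 10.283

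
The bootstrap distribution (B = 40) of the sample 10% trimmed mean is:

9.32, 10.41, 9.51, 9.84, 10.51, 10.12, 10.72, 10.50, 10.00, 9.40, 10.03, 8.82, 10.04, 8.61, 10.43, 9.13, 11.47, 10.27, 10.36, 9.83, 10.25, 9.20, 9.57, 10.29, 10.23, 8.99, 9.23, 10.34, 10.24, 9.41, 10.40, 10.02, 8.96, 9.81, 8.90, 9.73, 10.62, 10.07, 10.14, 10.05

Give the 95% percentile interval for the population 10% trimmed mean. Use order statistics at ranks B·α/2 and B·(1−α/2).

Sorted replicates: 8.61, 8.82, 8.90, 8.96, 8.99, 9.13, 9.20, 9.23, 9.32, 9.40, 9.41, 9.51, 9.57, 9.73, 9.81, 9.83, 9.84, 10.00, 10.02, 10.03, 10.04, 10.05, 10.07, 10.12, 10.14, 10.23, 10.24, 10.25, 10.27, 10.29, 10.34, 10.36, 10.40, 10.41, 10.43, 10.50, 10.51, 10.62, 10.72, 11.47
α = 0.05; lower rank = 40 × 0.025 = 1; upper rank = 40 × 0.975 = 39.
The 1st smallest replicate is 8.61; the 39th is 10.72.

(8.61, 10.72)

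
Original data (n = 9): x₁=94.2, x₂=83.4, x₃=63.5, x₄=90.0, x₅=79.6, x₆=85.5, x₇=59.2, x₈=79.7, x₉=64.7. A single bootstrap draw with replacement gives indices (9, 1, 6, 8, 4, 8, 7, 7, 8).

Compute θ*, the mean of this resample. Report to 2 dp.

Resample values: 64.7, 94.2, 85.5, 79.7, 90.0, 79.7, 59.2, 59.2, 79.7.
Mean = (64.7 + 94.2 + 85.5 + 79.7 + 90.0 + 79.7 + 59.2 + 59.2 + 79.7) / 9 = 691.90 / 9 = 76.88

θ* = 76.88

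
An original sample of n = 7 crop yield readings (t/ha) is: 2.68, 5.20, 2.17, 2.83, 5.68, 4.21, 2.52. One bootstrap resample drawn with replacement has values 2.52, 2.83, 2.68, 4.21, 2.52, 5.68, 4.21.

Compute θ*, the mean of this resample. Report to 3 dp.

Mean = (2.52 + 2.83 + 2.68 + 4.21 + 2.52 + 5.68 + 4.21) / 7 = 24.650 / 7 = 3.521

θ* = 3.521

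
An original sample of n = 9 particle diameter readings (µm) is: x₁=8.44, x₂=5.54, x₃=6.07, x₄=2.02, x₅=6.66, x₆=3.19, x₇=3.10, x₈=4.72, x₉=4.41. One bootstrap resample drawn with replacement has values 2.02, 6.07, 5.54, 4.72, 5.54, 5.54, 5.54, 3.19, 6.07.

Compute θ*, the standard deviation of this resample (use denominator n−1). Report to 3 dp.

θ* = 1.398

Mean = 4.9144; sum of squared deviations = 15.6252
s² = 15.6252 / 8 = 1.9532
s = √1.9532 = 1.398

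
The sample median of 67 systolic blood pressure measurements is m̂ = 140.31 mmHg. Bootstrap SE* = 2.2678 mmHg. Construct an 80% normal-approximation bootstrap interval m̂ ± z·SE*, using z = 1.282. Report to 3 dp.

Margin = 1.282 × 2.2678 = 2.9073
Interval: 140.31 ± 2.9073

(137.403, 143.217)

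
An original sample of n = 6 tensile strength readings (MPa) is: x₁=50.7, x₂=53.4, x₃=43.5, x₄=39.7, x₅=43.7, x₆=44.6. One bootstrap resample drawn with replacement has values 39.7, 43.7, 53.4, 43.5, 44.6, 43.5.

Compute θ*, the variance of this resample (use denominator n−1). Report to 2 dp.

θ* = 20.91

Mean = 44.7333; sum of squared deviations = 104.5733
s² = 104.5733 / 5 = 20.9147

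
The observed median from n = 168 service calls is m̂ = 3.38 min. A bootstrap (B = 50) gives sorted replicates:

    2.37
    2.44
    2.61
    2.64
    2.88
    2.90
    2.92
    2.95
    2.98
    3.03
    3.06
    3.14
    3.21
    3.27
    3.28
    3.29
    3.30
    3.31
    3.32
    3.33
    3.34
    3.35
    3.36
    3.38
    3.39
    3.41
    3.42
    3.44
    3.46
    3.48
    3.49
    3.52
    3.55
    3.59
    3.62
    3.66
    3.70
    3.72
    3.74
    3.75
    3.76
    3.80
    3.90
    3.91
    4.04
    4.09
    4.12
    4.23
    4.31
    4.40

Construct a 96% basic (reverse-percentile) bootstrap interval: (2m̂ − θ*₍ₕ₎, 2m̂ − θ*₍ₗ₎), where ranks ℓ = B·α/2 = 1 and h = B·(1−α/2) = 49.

(2.45, 4.39)

Percentile endpoints at ranks 1 and 49: θ*₍1₎ = 2.37, θ*₍49₎ = 4.31.
Basic interval reflects these around m̂:
  lower = 2 × 3.38 − 4.31 = 2.45
  upper = 2 × 3.38 − 2.37 = 4.39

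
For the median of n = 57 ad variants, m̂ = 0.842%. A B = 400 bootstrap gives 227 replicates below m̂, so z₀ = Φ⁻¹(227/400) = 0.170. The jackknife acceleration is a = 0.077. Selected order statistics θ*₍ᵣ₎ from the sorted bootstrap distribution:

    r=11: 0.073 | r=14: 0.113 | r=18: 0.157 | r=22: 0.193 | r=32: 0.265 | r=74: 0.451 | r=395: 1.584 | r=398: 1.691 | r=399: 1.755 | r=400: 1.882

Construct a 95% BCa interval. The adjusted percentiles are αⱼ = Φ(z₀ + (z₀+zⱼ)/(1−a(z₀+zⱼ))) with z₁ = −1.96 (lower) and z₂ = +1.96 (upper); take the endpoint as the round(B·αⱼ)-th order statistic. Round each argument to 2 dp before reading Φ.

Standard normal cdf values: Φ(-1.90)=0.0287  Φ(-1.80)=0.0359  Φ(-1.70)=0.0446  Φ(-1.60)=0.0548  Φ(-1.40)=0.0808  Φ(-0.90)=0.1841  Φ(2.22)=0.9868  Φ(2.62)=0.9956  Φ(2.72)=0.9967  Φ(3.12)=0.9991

(0.265, 1.755)

Lower: z₀ + z₁ = 0.170 + (-1.960) = -1.790; 1 − a(z₀+z₁) = 1 − (0.077)(-1.790) = 1.1378; argument = 0.170 + (-1.790)/1.1378 = -1.4032 → -1.40.
α₁ = Φ(-1.40) = 0.0808; rank = round(400 × 0.0808) = 32; θ*₍32₎ = 0.265.
Upper: z₀ + z₂ = 2.130; 1 − a(z₀+z₂) = 0.8360; argument = 2.7179 → 2.72; α₂ = 0.9967; rank = 399; θ*₍399₎ = 1.755.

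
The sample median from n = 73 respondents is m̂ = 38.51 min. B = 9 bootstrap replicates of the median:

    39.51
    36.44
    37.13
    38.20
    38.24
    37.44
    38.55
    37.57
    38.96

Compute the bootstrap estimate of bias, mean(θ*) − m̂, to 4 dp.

bias = −0.5056

mean(θ*) = (39.51 + 36.44 + 37.13 + 38.20 + 38.24 + 37.44 + 38.55 + 37.57 + 38.96) / 9 = 38.00444
bias = 38.00444 − 38.51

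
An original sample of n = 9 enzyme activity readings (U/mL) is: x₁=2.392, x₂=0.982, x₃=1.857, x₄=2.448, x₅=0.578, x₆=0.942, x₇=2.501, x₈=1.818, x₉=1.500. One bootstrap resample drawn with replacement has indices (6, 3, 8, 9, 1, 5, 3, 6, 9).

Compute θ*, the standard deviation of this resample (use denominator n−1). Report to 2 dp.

Resample values: 0.942, 1.857, 1.818, 1.500, 2.392, 0.578, 1.857, 0.942, 1.500.
Mean = 1.4873; sum of squared deviations = 2.6231
s² = 2.6231 / 8 = 0.3279
s = √0.3279 = 0.57

θ* = 0.57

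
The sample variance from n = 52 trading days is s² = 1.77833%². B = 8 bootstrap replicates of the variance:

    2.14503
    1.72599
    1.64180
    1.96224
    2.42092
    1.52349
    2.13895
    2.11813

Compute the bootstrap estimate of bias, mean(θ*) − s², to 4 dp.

mean(θ*) = (2.14503 + 1.72599 + 1.64180 + 1.96224 + 2.42092 + 1.52349 + 2.13895 + 2.11813) / 8 = 1.95957
bias = 1.95957 − 1.77833

bias = +0.1812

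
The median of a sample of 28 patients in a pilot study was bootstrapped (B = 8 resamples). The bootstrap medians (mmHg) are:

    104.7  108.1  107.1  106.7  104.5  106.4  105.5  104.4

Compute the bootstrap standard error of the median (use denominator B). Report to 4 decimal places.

Bootstrap SE is the standard deviation of the 8 replicate medians.
Mean of replicates: (104.7 + 108.1 + 107.1 + 106.7 + 104.5 + 106.4 + 105.5 + 104.4) / 8 = 847.40000 / 8 = 105.92500
Sum of squared deviations: (−1.22500)² + (+2.17500)² + (+1.17500)² + (+0.77500)² + (−1.42500)² + (+0.47500)² + (−0.42500)² + (−1.52500)² = 12.97500
Variance = 12.97500 / 8 = 1.62187
SE* = √1.62187

SE* = 1.2735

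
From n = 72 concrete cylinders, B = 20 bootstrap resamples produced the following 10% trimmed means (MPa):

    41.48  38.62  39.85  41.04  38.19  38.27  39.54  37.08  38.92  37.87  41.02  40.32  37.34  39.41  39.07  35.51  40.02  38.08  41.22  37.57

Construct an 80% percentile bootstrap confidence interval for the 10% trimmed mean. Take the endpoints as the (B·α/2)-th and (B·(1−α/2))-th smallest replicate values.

Sorted replicates: 35.51, 37.08, 37.34, 37.57, 37.87, 38.08, 38.19, 38.27, 38.62, 38.92, 39.07, 39.41, 39.54, 39.85, 40.02, 40.32, 41.02, 41.04, 41.22, 41.48
α = 0.20; lower rank = 20 × 0.100 = 2; upper rank = 20 × 0.900 = 18.
The 2nd smallest replicate is 37.08; the 18th is 41.04.

(37.08, 41.04)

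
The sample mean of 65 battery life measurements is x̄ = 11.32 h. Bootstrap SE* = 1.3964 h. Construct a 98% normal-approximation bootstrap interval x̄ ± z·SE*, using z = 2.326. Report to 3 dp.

Margin = 2.326 × 1.3964 = 3.2480
Interval: 11.32 ± 3.2480

(8.072, 14.568)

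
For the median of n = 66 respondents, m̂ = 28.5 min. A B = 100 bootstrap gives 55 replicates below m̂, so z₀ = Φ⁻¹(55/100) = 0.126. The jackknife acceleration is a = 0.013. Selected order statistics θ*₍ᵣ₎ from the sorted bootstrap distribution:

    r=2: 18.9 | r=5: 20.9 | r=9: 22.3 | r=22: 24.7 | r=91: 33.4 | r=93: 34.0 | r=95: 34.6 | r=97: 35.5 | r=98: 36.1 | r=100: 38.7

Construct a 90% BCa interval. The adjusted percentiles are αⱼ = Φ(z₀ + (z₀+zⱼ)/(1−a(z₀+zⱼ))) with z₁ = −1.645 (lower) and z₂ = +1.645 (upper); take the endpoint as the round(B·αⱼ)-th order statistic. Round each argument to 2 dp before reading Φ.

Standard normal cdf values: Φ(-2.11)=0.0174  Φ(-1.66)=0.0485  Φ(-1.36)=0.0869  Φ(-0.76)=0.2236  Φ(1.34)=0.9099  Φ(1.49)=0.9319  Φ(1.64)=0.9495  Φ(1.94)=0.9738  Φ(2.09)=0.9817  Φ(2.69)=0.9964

Lower: z₀ + z₁ = 0.126 + (-1.645) = -1.519; 1 − a(z₀+z₁) = 1 − (0.013)(-1.519) = 1.0197; argument = 0.126 + (-1.519)/1.0197 = -1.3636 → -1.36.
α₁ = Φ(-1.36) = 0.0869; rank = round(100 × 0.0869) = 9; θ*₍9₎ = 22.3.
Upper: z₀ + z₂ = 1.771; 1 − a(z₀+z₂) = 0.9770; argument = 1.9387 → 1.94; α₂ = 0.9738; rank = 97; θ*₍97₎ = 35.5.

(22.3, 35.5)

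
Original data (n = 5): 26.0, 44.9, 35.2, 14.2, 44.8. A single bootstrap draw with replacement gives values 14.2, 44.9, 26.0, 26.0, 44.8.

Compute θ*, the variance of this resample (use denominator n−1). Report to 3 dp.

θ* = 178.932

Mean = 31.1800; sum of squared deviations = 715.7280
s² = 715.7280 / 4 = 178.9320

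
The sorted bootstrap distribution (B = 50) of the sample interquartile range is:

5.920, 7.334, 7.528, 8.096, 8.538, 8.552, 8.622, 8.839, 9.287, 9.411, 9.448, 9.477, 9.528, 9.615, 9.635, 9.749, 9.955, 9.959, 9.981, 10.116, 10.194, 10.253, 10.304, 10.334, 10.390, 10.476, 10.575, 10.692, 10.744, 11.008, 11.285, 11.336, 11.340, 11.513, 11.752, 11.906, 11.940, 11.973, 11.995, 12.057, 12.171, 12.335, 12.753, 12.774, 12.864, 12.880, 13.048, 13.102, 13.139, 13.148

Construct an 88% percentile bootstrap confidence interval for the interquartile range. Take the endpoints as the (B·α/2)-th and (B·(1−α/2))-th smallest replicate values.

α = 0.12; lower rank = 50 × 0.060 = 3; upper rank = 50 × 0.940 = 47.
The 3rd smallest replicate is 7.528; the 47th is 13.048.

(7.528, 13.048)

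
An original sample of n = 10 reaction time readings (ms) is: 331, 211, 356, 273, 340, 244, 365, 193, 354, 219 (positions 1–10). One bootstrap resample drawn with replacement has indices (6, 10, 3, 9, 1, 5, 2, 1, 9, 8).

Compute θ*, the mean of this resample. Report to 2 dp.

θ* = 293.30

Resample values: 244, 219, 356, 354, 331, 340, 211, 331, 354, 193.
Mean = (244 + 219 + 356 + 354 + 331 + 340 + 211 + 331 + 354 + 193) / 10 = 2933.0 / 10 = 293.30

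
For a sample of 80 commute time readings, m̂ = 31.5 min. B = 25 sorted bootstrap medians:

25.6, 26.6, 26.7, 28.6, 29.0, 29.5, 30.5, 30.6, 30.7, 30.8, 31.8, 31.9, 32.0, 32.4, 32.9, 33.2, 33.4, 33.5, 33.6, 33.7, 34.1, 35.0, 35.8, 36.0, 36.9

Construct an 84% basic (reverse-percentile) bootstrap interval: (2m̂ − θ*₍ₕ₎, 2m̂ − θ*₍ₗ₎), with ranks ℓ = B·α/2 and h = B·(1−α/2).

(27.2, 36.4)

Percentile endpoints at ranks 2 and 23: θ*₍2₎ = 26.6, θ*₍23₎ = 35.8.
Basic interval reflects these around m̂:
  lower = 2 × 31.5 − 35.8 = 27.2
  upper = 2 × 31.5 − 26.6 = 36.4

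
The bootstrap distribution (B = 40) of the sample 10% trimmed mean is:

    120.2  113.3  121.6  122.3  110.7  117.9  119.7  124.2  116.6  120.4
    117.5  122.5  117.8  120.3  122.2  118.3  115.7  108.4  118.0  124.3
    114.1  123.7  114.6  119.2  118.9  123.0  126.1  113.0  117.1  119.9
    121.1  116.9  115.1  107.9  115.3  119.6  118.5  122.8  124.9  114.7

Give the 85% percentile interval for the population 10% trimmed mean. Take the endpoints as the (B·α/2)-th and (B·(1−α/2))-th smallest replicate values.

Sorted replicates: 107.9, 108.4, 110.7, 113.0, 113.3, 114.1, 114.6, 114.7, 115.1, 115.3, 115.7, 116.6, 116.9, 117.1, 117.5, 117.8, 117.9, 118.0, 118.3, 118.5, 118.9, 119.2, 119.6, 119.7, 119.9, 120.2, 120.3, 120.4, 121.1, 121.6, 122.2, 122.3, 122.5, 122.8, 123.0, 123.7, 124.2, 124.3, 124.9, 126.1
α = 0.15; lower rank = 40 × 0.075 = 3; upper rank = 40 × 0.925 = 37.
The 3rd smallest replicate is 110.7; the 37th is 124.2.

(110.7, 124.2)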